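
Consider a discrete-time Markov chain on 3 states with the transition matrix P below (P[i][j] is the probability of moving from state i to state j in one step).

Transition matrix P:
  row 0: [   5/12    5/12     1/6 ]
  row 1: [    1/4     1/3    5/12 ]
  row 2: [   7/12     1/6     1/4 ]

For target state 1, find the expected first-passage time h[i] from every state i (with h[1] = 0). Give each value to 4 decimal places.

First-step conditioning: h[1] = 0; for i ≠ 1, h[i] = 1 + Σ_k P[i][k]·h[k].
  h[0] = 1 + 5/12·h[0] + 1/6·h[2]
  h[2] = 1 + 7/12·h[0] + 1/4·h[2]
Solving the 2×2 linear system over states ≠ 1 gives exactly h = [132/49, 0, 24/7] (h[1] = 0 is the target).

h = [2.6939, 0.0000, 3.4286]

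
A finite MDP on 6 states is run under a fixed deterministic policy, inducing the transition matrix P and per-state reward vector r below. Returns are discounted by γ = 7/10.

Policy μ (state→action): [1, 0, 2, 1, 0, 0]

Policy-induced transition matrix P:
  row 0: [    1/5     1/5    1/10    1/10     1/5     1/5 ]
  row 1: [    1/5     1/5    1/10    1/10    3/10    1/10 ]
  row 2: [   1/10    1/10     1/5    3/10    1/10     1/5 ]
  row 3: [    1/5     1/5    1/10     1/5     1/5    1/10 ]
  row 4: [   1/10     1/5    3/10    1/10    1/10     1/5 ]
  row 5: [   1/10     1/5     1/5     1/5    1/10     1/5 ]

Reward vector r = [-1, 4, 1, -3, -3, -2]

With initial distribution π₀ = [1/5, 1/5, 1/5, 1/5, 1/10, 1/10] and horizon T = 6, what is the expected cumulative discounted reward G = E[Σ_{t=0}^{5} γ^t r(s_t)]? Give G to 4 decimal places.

G = -1.4801

t=0: π = [0.2000, 0.2000, 0.2000, 0.2000, 0.1000, 0.1000], E[r] = -0.3000, γ^t·E[r] = -0.300000, running G = -0.300000
t=1: π = [0.1600, 0.1800, 0.1500, 0.1700, 0.1800, 0.1600], E[r] = -0.6600, γ^t·E[r] = -0.462000, running G = -0.762000
t=2: π = [0.1510, 0.1850, 0.1670, 0.1630, 0.1690, 0.1650], E[r] = -0.5700, γ^t·E[r] = -0.279300, running G = -1.041300
t=3: π = [0.1499, 0.1833, 0.1670, 0.1662, 0.1684, 0.1652], E[r] = -0.5839, γ^t·E[r] = -0.200278, running G = -1.241578
t=4: π = [0.1499, 0.1833, 0.1669, 0.1665, 0.1683, 0.1651], E[r] = -0.5844, γ^t·E[r] = -0.140307, running G = -1.381885
t=5: π = [0.1500, 0.1833, 0.1668, 0.1665, 0.1683, 0.1650], E[r] = -0.5845, γ^t·E[r] = -0.098231, running G = -1.480115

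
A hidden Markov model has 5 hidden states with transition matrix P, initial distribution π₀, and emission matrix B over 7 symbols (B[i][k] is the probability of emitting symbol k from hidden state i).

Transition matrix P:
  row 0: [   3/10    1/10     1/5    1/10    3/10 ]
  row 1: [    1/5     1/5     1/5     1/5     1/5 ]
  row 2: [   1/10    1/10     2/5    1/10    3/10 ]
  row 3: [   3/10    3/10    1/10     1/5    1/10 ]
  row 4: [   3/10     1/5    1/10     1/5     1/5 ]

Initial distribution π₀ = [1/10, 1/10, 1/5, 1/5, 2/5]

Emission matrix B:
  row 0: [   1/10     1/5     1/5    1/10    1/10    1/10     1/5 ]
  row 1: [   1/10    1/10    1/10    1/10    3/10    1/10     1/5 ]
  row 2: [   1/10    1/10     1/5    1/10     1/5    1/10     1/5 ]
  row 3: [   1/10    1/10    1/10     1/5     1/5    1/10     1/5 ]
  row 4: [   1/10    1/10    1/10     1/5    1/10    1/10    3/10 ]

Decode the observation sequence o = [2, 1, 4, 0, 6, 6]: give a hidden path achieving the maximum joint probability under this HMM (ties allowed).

t=0: δ = [2.000e-02, 1.000e-02, 4.000e-02, 2.000e-02, 4.000e-02]  (obs o_0=2)
t=1: δ = [2.400e-03, 8.000e-04, 1.600e-03, 8.000e-04, 1.200e-03]  ψ = [4, 4, 2, 4, 2]  (obs o_1=1)
t=2: δ = [7.200e-05, 7.200e-05, 1.280e-04, 4.800e-05, 7.200e-05]  ψ = [0, 0, 2, 0, 0]  (obs o_2=4)
t=3: δ = [2.160e-06, 1.440e-06, 5.120e-06, 1.440e-06, 3.840e-06]  ψ = [0, 1, 2, 1, 2]  (obs o_3=0)
t=4: δ = [2.304e-07, 1.536e-07, 4.096e-07, 1.536e-07, 4.608e-07]  ψ = [4, 4, 2, 4, 2]  (obs o_4=6)
t=5: δ = [2.765e-08, 1.843e-08, 3.277e-08, 1.843e-08, 3.686e-08]  ψ = [4, 4, 2, 4, 2]  (obs o_5=6)
backtrack: best end state = 4; path = [2, 2, 2, 2, 2, 4]

path = [2, 2, 2, 2, 2, 4]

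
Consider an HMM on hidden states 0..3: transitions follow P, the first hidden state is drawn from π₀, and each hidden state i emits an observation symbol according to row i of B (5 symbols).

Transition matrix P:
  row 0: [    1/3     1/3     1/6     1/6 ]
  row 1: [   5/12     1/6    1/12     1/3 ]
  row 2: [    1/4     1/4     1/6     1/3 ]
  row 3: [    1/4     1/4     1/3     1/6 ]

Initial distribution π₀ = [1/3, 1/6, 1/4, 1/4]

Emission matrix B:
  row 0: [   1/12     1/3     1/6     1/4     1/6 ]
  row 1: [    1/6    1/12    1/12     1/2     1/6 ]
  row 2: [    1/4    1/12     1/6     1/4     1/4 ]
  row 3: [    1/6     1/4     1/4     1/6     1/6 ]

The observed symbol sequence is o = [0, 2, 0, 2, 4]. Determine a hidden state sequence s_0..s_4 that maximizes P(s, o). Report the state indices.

path = [2, 3, 2, 3, 2]

t=0: δ = [2.778e-02, 2.778e-02, 6.250e-02, 4.167e-02]  (obs o_0=0)
t=1: δ = [2.604e-03, 1.302e-03, 2.315e-03, 5.208e-03]  ψ = [2, 2, 3, 2]  (obs o_1=2)
t=2: δ = [1.085e-04, 2.170e-04, 4.340e-04, 1.447e-04]  ψ = [3, 3, 3, 3]  (obs o_2=0)
t=3: δ = [1.808e-05, 9.042e-06, 1.206e-05, 3.617e-05]  ψ = [2, 2, 2, 2]  (obs o_3=2)
t=4: δ = [1.507e-06, 1.507e-06, 3.014e-06, 1.005e-06]  ψ = [3, 3, 3, 3]  (obs o_4=4)
backtrack: best end state = 2; path = [2, 3, 2, 3, 2]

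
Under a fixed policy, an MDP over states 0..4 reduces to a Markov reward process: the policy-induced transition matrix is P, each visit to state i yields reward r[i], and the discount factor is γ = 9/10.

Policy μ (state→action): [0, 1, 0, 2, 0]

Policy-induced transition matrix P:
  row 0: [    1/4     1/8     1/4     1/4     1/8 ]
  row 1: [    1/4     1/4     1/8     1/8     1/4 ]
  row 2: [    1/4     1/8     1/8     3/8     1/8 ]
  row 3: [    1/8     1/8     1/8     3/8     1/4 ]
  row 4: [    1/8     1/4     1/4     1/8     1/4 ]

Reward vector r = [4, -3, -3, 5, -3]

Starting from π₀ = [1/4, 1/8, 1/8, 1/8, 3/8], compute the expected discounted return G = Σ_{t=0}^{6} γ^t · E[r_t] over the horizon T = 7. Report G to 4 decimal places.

G = 1.1507

t=0: π = [0.2500, 0.1250, 0.1250, 0.1250, 0.3750], E[r] = -0.2500, γ^t·E[r] = -0.250000, running G = -0.250000
t=1: π = [0.1875, 0.1875, 0.2031, 0.2188, 0.2031], E[r] = 0.0625, γ^t·E[r] = 0.056250, running G = -0.193750
t=2: π = [0.1973, 0.1738, 0.1738, 0.2539, 0.2012], E[r] = 0.4121, γ^t·E[r] = 0.333809, running G = 0.140059
t=3: π = [0.1931, 0.1719, 0.1748, 0.2566, 0.2036], E[r] = 0.4045, γ^t·E[r] = 0.294910, running G = 0.434969
t=4: π = [0.1925, 0.1719, 0.1746, 0.2570, 0.2040], E[r] = 0.4032, γ^t·E[r] = 0.264558, running G = 0.699527
t=5: π = [0.1924, 0.1720, 0.1746, 0.2570, 0.2041], E[r] = 0.4023, γ^t·E[r] = 0.237530, running G = 0.937058
t=6: π = [0.1924, 0.1720, 0.1746, 0.2569, 0.2041], E[r] = 0.4020, γ^t·E[r] = 0.213622, running G = 1.150680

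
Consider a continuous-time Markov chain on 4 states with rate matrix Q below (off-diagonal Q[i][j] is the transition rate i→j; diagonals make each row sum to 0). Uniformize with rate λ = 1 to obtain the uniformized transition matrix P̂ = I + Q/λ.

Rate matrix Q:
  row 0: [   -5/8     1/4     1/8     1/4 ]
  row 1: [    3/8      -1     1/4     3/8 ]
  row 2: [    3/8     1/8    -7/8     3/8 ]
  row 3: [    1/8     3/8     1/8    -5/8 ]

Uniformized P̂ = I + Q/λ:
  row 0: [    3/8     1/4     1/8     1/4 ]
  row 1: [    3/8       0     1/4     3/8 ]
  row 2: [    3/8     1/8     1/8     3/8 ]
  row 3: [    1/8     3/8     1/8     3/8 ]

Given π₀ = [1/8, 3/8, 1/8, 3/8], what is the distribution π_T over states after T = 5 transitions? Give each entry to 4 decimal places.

t=0: π = [0.1250, 0.3750, 0.1250, 0.3750]
t=1: π = [0.2813, 0.1875, 0.1719, 0.3594]
t=2: π = [0.2852, 0.2266, 0.1484, 0.3398]
t=3: π = [0.2900, 0.2173, 0.1533, 0.3394]
t=4: π = [0.2902, 0.2189, 0.1522, 0.3387]
t=5: π = [0.2903, 0.2186, 0.1524, 0.3387]

π = [0.2903, 0.2186, 0.1524, 0.3387]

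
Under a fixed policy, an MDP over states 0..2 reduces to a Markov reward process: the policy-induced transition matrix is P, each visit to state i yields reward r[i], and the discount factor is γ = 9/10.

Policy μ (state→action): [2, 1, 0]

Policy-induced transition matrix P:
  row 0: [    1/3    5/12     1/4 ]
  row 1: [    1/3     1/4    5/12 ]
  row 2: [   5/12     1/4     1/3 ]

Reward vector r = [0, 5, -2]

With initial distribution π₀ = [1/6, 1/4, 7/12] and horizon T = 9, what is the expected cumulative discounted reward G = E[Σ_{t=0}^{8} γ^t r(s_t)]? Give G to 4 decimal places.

G = 4.5135

t=0: π = [0.1667, 0.2500, 0.5833], E[r] = 0.0833, γ^t·E[r] = 0.083333, running G = 0.083333
t=1: π = [0.3819, 0.2778, 0.3403], E[r] = 0.7083, γ^t·E[r] = 0.637500, running G = 0.720833
t=2: π = [0.3617, 0.3137, 0.3247], E[r] = 0.9190, γ^t·E[r] = 0.744375, running G = 1.465208
t=3: π = [0.3604, 0.3103, 0.3293], E[r] = 0.8927, γ^t·E[r] = 0.650813, running G = 2.116021
t=4: π = [0.3608, 0.3101, 0.3292], E[r] = 0.8920, γ^t·E[r] = 0.585246, running G = 2.701267
t=5: π = [0.3608, 0.3101, 0.3291], E[r] = 0.8924, γ^t·E[r] = 0.526973, running G = 3.228240
t=6: π = [0.3608, 0.3101, 0.3291], E[r] = 0.8924, γ^t·E[r] = 0.474262, running G = 3.702502
t=7: π = [0.3608, 0.3101, 0.3291], E[r] = 0.8924, γ^t·E[r] = 0.426834, running G = 4.129337
t=8: π = [0.3608, 0.3101, 0.3291], E[r] = 0.8924, γ^t·E[r] = 0.384151, running G = 4.513488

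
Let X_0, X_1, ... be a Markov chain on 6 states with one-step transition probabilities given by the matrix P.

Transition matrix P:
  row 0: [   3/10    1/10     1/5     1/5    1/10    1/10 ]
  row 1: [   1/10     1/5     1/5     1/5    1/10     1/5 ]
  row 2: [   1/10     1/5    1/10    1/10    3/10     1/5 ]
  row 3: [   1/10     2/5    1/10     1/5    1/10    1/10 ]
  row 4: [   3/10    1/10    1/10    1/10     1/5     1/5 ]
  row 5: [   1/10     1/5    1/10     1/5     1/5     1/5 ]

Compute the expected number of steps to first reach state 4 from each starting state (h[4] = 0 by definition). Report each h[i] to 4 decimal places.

First-step conditioning: h[4] = 0; for i ≠ 4, h[i] = 1 + Σ_k P[i][k]·h[k].
  h[0] = 1 + 3/10·h[0] + 1/10·h[1] + 1/5·h[2] + 1/5·h[3] + 1/10·h[5]
  h[1] = 1 + 1/10·h[0] + 1/5·h[1] + 1/5·h[2] + 1/5·h[3] + 1/5·h[5]
  h[2] = 1 + 1/10·h[0] + 1/5·h[1] + 1/10·h[2] + 1/10·h[3] + 1/5·h[5]
  h[3] = 1 + 1/10·h[0] + 2/5·h[1] + 1/10·h[2] + 1/5·h[3] + 1/10·h[5]
  h[5] = 1 + 1/10·h[0] + 1/5·h[1] + 1/10·h[2] + 1/5·h[3] + 1/5·h[5]
Solving the 5×5 linear system over states ≠ 4 gives exactly h = [17634/2563, 17456/2563, 14240/2563, 17920/2563, 0, 16032/2563] (h[4] = 0 is the target).

h = [6.8802, 6.8108, 5.5560, 6.9918, 0.0000, 6.2552]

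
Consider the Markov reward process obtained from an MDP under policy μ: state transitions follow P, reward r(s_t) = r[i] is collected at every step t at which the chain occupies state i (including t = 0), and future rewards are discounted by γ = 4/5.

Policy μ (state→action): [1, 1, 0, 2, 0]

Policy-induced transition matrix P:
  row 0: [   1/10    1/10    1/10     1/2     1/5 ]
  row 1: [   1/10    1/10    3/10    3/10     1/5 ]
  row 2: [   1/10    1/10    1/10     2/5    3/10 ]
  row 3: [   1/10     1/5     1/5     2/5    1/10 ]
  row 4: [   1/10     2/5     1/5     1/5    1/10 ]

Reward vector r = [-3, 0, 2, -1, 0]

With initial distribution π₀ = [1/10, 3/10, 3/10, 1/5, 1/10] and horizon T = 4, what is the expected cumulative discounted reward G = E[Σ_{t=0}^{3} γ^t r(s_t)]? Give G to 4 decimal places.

G = -0.4463

t=0: π = [0.1000, 0.3000, 0.3000, 0.2000, 0.1000], E[r] = 0.1000, γ^t·E[r] = 0.100000, running G = 0.100000
t=1: π = [0.1000, 0.1500, 0.1900, 0.3600, 0.2000], E[r] = -0.2800, γ^t·E[r] = -0.224000, running G = -0.124000
t=2: π = [0.1000, 0.1960, 0.1860, 0.3550, 0.1630], E[r] = -0.2830, γ^t·E[r] = -0.181120, running G = -0.305120
t=3: π = [0.1000, 0.1844, 0.1910, 0.3578, 0.1668], E[r] = -0.2758, γ^t·E[r] = -0.141210, running G = -0.446330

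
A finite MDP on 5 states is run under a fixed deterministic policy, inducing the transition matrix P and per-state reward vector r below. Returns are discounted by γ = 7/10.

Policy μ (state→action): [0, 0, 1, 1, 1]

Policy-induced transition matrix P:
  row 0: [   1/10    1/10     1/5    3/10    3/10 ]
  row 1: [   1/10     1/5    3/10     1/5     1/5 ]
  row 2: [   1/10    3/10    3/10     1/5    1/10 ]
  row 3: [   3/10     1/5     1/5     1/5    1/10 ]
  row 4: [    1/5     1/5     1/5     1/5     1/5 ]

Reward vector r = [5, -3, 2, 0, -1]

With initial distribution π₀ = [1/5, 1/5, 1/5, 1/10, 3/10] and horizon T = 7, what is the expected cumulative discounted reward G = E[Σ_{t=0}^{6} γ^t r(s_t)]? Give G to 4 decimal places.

t=0: π = [0.2000, 0.2000, 0.2000, 0.1000, 0.3000], E[r] = 0.5000, γ^t·E[r] = 0.500000, running G = 0.500000
t=1: π = [0.1500, 0.2000, 0.2400, 0.2200, 0.1900], E[r] = 0.4400, γ^t·E[r] = 0.308000, running G = 0.808000
t=2: π = [0.1630, 0.2090, 0.2440, 0.2150, 0.1690], E[r] = 0.5070, γ^t·E[r] = 0.248430, running G = 1.056430
t=3: π = [0.1599, 0.2081, 0.2453, 0.2163, 0.1704], E[r] = 0.4954, γ^t·E[r] = 0.169922, running G = 1.226352
t=4: π = [0.1603, 0.2085, 0.2453, 0.2160, 0.1698], E[r] = 0.4967, γ^t·E[r] = 0.119265, running G = 1.345617
t=5: π = [0.1602, 0.2085, 0.2454, 0.2160, 0.1699], E[r] = 0.4963, γ^t·E[r] = 0.083408, running G = 1.429026
t=6: π = [0.1602, 0.2085, 0.2454, 0.2160, 0.1699], E[r] = 0.4963, γ^t·E[r] = 0.058391, running G = 1.487417

G = 1.4874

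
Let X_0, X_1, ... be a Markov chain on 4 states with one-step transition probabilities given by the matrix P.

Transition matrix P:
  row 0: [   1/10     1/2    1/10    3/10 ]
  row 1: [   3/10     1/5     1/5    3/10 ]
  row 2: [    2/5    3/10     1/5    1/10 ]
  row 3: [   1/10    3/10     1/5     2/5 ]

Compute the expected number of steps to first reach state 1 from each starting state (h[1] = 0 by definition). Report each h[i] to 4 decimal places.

h = [2.4340, 0.0000, 2.8446, 3.0205]

First-step conditioning: h[1] = 0; for i ≠ 1, h[i] = 1 + Σ_k P[i][k]·h[k].
  h[0] = 1 + 1/10·h[0] + 1/10·h[2] + 3/10·h[3]
  h[2] = 1 + 2/5·h[0] + 1/5·h[2] + 1/10·h[3]
  h[3] = 1 + 1/10·h[0] + 1/5·h[2] + 2/5·h[3]
Solving the 3×3 linear system over states ≠ 1 gives exactly h = [830/341, 0, 970/341, 1030/341] (h[1] = 0 is the target).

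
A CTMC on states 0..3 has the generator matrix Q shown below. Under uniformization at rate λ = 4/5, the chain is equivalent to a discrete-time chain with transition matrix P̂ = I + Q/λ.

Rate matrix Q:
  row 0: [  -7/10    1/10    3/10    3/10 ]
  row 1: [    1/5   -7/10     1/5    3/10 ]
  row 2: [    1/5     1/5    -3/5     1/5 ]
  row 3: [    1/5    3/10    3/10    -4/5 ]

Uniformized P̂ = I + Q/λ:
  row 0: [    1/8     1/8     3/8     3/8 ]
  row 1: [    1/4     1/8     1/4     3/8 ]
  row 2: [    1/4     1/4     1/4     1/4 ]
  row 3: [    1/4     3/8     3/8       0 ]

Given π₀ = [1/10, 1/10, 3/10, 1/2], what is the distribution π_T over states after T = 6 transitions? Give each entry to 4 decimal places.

π = [0.2222, 0.2245, 0.3082, 0.2451]

t=0: π = [0.1000, 0.1000, 0.3000, 0.5000]
t=1: π = [0.2375, 0.2875, 0.3250, 0.1500]
t=2: π = [0.2203, 0.2031, 0.2984, 0.2781]
t=3: π = [0.2225, 0.2318, 0.3123, 0.2334]
t=4: π = [0.2222, 0.2224, 0.3070, 0.2484]
t=5: π = [0.2222, 0.2255, 0.3088, 0.2435]
t=6: π = [0.2222, 0.2245, 0.3082, 0.2451]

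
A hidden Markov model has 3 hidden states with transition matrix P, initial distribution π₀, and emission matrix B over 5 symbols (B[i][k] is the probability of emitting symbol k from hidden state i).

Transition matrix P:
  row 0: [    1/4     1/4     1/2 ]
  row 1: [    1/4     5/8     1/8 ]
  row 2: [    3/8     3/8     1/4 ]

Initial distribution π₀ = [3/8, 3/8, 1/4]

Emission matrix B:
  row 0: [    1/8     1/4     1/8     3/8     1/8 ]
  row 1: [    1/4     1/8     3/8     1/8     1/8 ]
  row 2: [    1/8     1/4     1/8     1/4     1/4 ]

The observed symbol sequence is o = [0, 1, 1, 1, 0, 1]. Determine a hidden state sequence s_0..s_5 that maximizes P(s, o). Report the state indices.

path = [1, 1, 1, 1, 1, 1]

t=0: δ = [4.688e-02, 9.375e-02, 3.125e-02]  (obs o_0=0)
t=1: δ = [5.859e-03, 7.324e-03, 5.859e-03]  ψ = [1, 1, 0]  (obs o_1=1)
t=2: δ = [5.493e-04, 5.722e-04, 7.324e-04]  ψ = [2, 1, 0]  (obs o_2=1)
t=3: δ = [6.866e-05, 4.470e-05, 6.866e-05]  ψ = [2, 1, 0]  (obs o_3=1)
t=4: δ = [3.219e-06, 6.985e-06, 4.292e-06]  ψ = [2, 1, 0]  (obs o_4=0)
t=5: δ = [4.366e-07, 5.457e-07, 4.023e-07]  ψ = [1, 1, 0]  (obs o_5=1)
backtrack: best end state = 1; path = [1, 1, 1, 1, 1, 1]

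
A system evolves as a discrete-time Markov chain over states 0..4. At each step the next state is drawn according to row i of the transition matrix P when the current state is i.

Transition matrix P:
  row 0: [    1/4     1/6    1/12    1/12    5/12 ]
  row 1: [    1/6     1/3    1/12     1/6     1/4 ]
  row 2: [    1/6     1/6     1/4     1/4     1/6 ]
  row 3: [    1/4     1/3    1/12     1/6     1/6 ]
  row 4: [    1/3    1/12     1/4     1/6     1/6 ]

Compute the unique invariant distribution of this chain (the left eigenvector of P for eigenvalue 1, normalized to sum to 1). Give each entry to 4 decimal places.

π = [0.2407, 0.2074, 0.1488, 0.1590, 0.2441]

Balance equations π_j = Σ_i π_i·P[i][j]:
  π_0 = 1/4·π_0 + 1/6·π_1 + 1/6·π_2 + 1/4·π_3 + 1/3·π_4
  π_1 = 1/6·π_0 + 1/3·π_1 + 1/6·π_2 + 1/3·π_3 + 1/12·π_4
  π_2 = 1/12·π_0 + 1/12·π_1 + 1/4·π_2 + 1/12·π_3 + 1/4·π_4
  π_3 = 1/12·π_0 + 1/6·π_1 + 1/4·π_2 + 1/6·π_3 + 1/6·π_4
  normalize: π_0 + π_1 + π_2 + π_3 + π_4 = 1
Solving the linear system gives exactly π = [4109/17074, 3541/17074, 2541/17074, 2715/17074, 2084/8537].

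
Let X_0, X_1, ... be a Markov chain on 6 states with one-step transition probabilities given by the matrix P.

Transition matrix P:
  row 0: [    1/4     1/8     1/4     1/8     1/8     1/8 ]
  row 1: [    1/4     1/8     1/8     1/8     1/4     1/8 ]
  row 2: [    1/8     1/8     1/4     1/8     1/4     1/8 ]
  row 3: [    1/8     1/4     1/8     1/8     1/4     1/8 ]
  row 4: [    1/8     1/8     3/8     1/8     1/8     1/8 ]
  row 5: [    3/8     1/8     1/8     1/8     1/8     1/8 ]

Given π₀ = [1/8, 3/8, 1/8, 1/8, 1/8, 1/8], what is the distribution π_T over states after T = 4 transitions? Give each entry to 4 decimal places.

t=0: π = [0.1250, 0.3750, 0.1250, 0.1250, 0.1250, 0.1250]
t=1: π = [0.2188, 0.1406, 0.1875, 0.1250, 0.2031, 0.1250]
t=2: π = [0.2012, 0.1406, 0.2266, 0.1250, 0.1816, 0.1250]
t=3: π = [0.1990, 0.1406, 0.2239, 0.1250, 0.1865, 0.1250]
t=4: π = [0.1987, 0.1406, 0.2245, 0.1250, 0.1862, 0.1250]

π = [0.1987, 0.1406, 0.2245, 0.1250, 0.1862, 0.1250]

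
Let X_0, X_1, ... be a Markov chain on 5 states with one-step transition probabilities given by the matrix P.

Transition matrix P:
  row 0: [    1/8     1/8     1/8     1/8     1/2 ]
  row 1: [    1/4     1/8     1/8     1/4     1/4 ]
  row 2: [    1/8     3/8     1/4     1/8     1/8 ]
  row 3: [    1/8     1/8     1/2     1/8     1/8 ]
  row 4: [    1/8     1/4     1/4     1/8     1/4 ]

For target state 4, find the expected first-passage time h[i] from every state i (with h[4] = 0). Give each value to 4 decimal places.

h = [3.0909, 4.0839, 4.6993, 4.8531, 0.0000]

First-step conditioning: h[4] = 0; for i ≠ 4, h[i] = 1 + Σ_k P[i][k]·h[k].
  h[0] = 1 + 1/8·h[0] + 1/8·h[1] + 1/8·h[2] + 1/8·h[3]
  h[1] = 1 + 1/4·h[0] + 1/8·h[1] + 1/8·h[2] + 1/4·h[3]
  h[2] = 1 + 1/8·h[0] + 3/8·h[1] + 1/4·h[2] + 1/8·h[3]
  h[3] = 1 + 1/8·h[0] + 1/8·h[1] + 1/2·h[2] + 1/8·h[3]
Solving the 4×4 linear system over states ≠ 4 gives exactly h = [34/11, 584/143, 672/143, 694/143, 0] (h[4] = 0 is the target).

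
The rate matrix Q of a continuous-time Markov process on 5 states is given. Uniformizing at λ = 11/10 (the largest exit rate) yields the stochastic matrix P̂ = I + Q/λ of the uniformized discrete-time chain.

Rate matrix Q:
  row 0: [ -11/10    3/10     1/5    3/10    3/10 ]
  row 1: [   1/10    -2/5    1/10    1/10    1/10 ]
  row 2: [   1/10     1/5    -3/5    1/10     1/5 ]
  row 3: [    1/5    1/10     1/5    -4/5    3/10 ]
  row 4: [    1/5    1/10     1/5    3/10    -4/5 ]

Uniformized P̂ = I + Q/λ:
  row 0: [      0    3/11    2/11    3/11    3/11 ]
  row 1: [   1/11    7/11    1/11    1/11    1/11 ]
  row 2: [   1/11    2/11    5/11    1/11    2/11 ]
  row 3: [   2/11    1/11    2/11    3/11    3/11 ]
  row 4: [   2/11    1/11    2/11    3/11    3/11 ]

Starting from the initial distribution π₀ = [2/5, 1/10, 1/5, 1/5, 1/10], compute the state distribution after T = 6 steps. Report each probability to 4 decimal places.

t=0: π = [0.4000, 0.1000, 0.2000, 0.2000, 0.1000]
t=1: π = [0.0818, 0.2364, 0.2273, 0.2182, 0.2364]
t=2: π = [0.1248, 0.2554, 0.2223, 0.1884, 0.2091]
t=3: π = [0.1157, 0.2731, 0.2192, 0.1859, 0.2061]
t=4: π = [0.1160, 0.2808, 0.2168, 0.1832, 0.2031]
t=5: π = [0.1155, 0.2849, 0.2154, 0.1823, 0.2020]
t=6: π = [0.1153, 0.2869, 0.2147, 0.1818, 0.2013]

π = [0.1153, 0.2869, 0.2147, 0.1818, 0.2013]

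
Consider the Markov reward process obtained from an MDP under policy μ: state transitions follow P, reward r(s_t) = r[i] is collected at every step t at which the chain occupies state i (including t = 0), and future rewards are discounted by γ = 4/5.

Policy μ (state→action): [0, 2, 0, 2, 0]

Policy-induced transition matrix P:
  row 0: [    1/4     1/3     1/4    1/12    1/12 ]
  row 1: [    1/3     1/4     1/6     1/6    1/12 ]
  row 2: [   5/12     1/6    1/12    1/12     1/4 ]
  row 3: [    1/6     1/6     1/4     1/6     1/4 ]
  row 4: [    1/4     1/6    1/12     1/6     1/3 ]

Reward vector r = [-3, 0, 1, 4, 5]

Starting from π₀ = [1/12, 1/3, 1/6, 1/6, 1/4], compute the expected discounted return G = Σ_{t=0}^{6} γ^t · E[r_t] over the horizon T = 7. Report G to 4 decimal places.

G = 4.1024

t=0: π = [0.0833, 0.3333, 0.1667, 0.1667, 0.2500], E[r] = 1.8333, γ^t·E[r] = 1.833333, running G = 1.833333
t=1: π = [0.2917, 0.2083, 0.1528, 0.1458, 0.2014], E[r] = 0.8681, γ^t·E[r] = 0.694444, running G = 2.527778
t=2: π = [0.2807, 0.2326, 0.1736, 0.1296, 0.1834], E[r] = 0.7674, γ^t·E[r] = 0.491111, running G = 3.018889
t=3: π = [0.2875, 0.2328, 0.1711, 0.1288, 0.1797], E[r] = 0.7225, γ^t·E[r] = 0.369901, running G = 3.388790
t=4: π = [0.2872, 0.2340, 0.1721, 0.1284, 0.1783], E[r] = 0.7156, γ^t·E[r] = 0.293119, running G = 3.681909
t=5: π = [0.2875, 0.2340, 0.1721, 0.1284, 0.1780], E[r] = 0.7132, γ^t·E[r] = 0.233695, running G = 3.915604
t=6: π = [0.2875, 0.2341, 0.1721, 0.1284, 0.1779], E[r] = 0.7127, γ^t·E[r] = 0.186837, running G = 4.102441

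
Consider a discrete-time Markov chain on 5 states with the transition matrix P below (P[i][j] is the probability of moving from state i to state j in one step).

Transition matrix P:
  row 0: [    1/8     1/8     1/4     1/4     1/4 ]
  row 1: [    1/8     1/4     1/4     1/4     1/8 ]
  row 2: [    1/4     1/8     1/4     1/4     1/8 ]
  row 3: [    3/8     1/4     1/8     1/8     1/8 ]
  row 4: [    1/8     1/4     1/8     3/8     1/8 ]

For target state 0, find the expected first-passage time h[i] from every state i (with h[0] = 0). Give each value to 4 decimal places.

First-step conditioning: h[0] = 0; for i ≠ 0, h[i] = 1 + Σ_k P[i][k]·h[k].
  h[1] = 1 + 1/4·h[1] + 1/4·h[2] + 1/4·h[3] + 1/8·h[4]
  h[2] = 1 + 1/8·h[1] + 1/4·h[2] + 1/4·h[3] + 1/8·h[4]
  h[3] = 1 + 1/4·h[1] + 1/8·h[2] + 1/8·h[3] + 1/8·h[4]
  h[4] = 1 + 1/4·h[1] + 1/8·h[2] + 3/8·h[3] + 1/8·h[4]
Solving the 4×4 linear system over states ≠ 0 gives exactly h = [0, 768/161, 96/23, 608/161, 760/161] (h[0] = 0 is the target).

h = [0.0000, 4.7702, 4.1739, 3.7764, 4.7205]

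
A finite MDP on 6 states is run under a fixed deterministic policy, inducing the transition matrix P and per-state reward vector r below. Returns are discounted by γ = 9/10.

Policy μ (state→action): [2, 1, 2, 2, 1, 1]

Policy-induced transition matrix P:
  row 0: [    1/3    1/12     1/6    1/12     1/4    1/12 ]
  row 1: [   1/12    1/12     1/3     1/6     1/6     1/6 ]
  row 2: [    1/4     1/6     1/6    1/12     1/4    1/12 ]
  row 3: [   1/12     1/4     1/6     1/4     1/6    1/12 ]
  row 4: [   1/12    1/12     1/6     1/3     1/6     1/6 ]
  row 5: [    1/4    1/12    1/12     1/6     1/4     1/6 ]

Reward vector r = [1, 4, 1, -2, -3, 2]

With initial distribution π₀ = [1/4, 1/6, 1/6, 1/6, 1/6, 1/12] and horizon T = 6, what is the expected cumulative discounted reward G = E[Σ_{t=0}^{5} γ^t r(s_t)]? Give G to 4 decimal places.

t=0: π = [0.2500, 0.1667, 0.1667, 0.1667, 0.1667, 0.0833], E[r] = 0.4167, γ^t·E[r] = 0.416667, running G = 0.416667
t=1: π = [0.1875, 0.1250, 0.1875, 0.1736, 0.2083, 0.1181], E[r] = 0.1389, γ^t·E[r] = 0.125000, running G = 0.541667
t=2: π = [0.1811, 0.1279, 0.1777, 0.1846, 0.2078, 0.1209], E[r] = 0.1198, γ^t·E[r] = 0.097031, running G = 0.638698
t=3: π = [0.1784, 0.1289, 0.1779, 0.1868, 0.2066, 0.1214], E[r] = 0.1212, γ^t·E[r] = 0.088348, running G = 0.727046
t=4: π = [0.1778, 0.1293, 0.1780, 0.1870, 0.2065, 0.1214], E[r] = 0.1224, γ^t·E[r] = 0.080333, running G = 0.807378
t=5: π = [0.1777, 0.1293, 0.1781, 0.1870, 0.2064, 0.1214], E[r] = 0.1227, γ^t·E[r] = 0.072428, running G = 0.879807

G = 0.8798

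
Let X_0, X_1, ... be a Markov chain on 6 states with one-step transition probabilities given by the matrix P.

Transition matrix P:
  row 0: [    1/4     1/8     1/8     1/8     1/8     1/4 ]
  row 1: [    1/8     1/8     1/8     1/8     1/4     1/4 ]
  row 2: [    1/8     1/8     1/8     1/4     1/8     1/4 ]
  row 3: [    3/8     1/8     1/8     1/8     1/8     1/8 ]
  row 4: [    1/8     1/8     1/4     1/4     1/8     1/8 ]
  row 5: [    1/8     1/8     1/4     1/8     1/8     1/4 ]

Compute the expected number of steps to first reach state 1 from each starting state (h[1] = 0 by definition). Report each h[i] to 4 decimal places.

h = [8.0000, 0.0000, 8.0000, 8.0000, 8.0000, 8.0000]

First-step conditioning: h[1] = 0; for i ≠ 1, h[i] = 1 + Σ_k P[i][k]·h[k].
  h[0] = 1 + 1/4·h[0] + 1/8·h[2] + 1/8·h[3] + 1/8·h[4] + 1/4·h[5]
  h[2] = 1 + 1/8·h[0] + 1/8·h[2] + 1/4·h[3] + 1/8·h[4] + 1/4·h[5]
  h[3] = 1 + 3/8·h[0] + 1/8·h[2] + 1/8·h[3] + 1/8·h[4] + 1/8·h[5]
  h[4] = 1 + 1/8·h[0] + 1/4·h[2] + 1/4·h[3] + 1/8·h[4] + 1/8·h[5]
  h[5] = 1 + 1/8·h[0] + 1/4·h[2] + 1/8·h[3] + 1/8·h[4] + 1/4·h[5]
Solving the 5×5 linear system over states ≠ 1 gives exactly h = [8, 0, 8, 8, 8, 8] (h[1] = 0 is the target).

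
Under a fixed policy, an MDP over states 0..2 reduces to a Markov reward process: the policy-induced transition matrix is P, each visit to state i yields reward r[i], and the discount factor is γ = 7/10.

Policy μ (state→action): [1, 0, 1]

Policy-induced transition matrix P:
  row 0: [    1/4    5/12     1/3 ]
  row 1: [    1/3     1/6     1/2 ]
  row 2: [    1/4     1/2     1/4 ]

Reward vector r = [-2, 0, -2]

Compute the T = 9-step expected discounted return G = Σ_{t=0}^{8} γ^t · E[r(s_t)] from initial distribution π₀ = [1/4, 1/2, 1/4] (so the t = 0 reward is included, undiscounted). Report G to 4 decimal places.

G = -3.8772

t=0: π = [0.2500, 0.5000, 0.2500], E[r] = -1.0000, γ^t·E[r] = -1.000000, running G = -1.000000
t=1: π = [0.2917, 0.3125, 0.3958], E[r] = -1.3750, γ^t·E[r] = -0.962500, running G = -1.962500
t=2: π = [0.2760, 0.3715, 0.3524], E[r] = -1.2569, γ^t·E[r] = -0.615903, running G = -2.578403
t=3: π = [0.2810, 0.3532, 0.3659], E[r] = -1.2937, γ^t·E[r] = -0.443736, running G = -3.022139
t=4: π = [0.2794, 0.3589, 0.3617], E[r] = -1.2823, γ^t·E[r] = -0.307871, running G = -3.330010
t=5: π = [0.2799, 0.3571, 0.3630], E[r] = -1.2858, γ^t·E[r] = -0.216107, running G = -3.546118
t=6: π = [0.2798, 0.3576, 0.3626], E[r] = -1.2847, γ^t·E[r] = -0.151145, running G = -3.697263
t=7: π = [0.2798, 0.3575, 0.3627], E[r] = -1.2851, γ^t·E[r] = -0.105830, running G = -3.803093
t=8: π = [0.2798, 0.3575, 0.3627], E[r] = -1.2849, γ^t·E[r] = -0.074075, running G = -3.877167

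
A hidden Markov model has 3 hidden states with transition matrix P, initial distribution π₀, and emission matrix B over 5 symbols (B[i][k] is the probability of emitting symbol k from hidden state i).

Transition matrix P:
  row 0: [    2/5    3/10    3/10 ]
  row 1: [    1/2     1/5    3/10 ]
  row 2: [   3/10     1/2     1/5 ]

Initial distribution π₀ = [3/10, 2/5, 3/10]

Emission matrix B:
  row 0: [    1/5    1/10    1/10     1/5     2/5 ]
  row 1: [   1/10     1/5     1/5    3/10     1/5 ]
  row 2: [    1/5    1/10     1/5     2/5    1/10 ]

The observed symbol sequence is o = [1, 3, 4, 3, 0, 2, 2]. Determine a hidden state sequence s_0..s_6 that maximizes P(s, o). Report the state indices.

path = [1, 0, 0, 1, 0, 2, 1]

t=0: δ = [3.000e-02, 8.000e-02, 3.000e-02]  (obs o_0=1)
t=1: δ = [8.000e-03, 4.800e-03, 9.600e-03]  ψ = [1, 1, 1]  (obs o_1=3)
t=2: δ = [1.280e-03, 9.600e-04, 2.400e-04]  ψ = [0, 2, 0]  (obs o_2=4)
t=3: δ = [1.024e-04, 1.152e-04, 1.536e-04]  ψ = [0, 0, 0]  (obs o_3=3)
t=4: δ = [1.152e-05, 7.680e-06, 6.912e-06]  ψ = [1, 2, 1]  (obs o_4=0)
t=5: δ = [4.608e-07, 6.912e-07, 6.912e-07]  ψ = [0, 0, 0]  (obs o_5=2)
t=6: δ = [3.456e-08, 6.912e-08, 4.147e-08]  ψ = [1, 2, 1]  (obs o_6=2)
backtrack: best end state = 1; path = [1, 0, 0, 1, 0, 2, 1]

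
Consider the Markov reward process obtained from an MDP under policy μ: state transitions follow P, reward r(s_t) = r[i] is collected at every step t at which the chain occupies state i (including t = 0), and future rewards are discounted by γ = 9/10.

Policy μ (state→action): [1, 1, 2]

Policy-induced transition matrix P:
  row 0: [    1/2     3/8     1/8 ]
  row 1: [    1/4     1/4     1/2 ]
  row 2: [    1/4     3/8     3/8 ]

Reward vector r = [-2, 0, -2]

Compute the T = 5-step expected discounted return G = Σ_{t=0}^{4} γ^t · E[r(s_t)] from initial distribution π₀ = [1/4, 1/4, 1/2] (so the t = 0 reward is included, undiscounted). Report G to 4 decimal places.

G = -5.6099

t=0: π = [0.2500, 0.2500, 0.5000], E[r] = -1.5000, γ^t·E[r] = -1.500000, running G = -1.500000
t=1: π = [0.3125, 0.3438, 0.3438], E[r] = -1.3125, γ^t·E[r] = -1.181250, running G = -2.681250
t=2: π = [0.3281, 0.3320, 0.3398], E[r] = -1.3359, γ^t·E[r] = -1.082109, running G = -3.763359
t=3: π = [0.3320, 0.3335, 0.3345], E[r] = -1.3330, γ^t·E[r] = -0.971763, running G = -4.735122
t=4: π = [0.3330, 0.3333, 0.3337], E[r] = -1.3334, γ^t·E[r] = -0.874827, running G = -5.609949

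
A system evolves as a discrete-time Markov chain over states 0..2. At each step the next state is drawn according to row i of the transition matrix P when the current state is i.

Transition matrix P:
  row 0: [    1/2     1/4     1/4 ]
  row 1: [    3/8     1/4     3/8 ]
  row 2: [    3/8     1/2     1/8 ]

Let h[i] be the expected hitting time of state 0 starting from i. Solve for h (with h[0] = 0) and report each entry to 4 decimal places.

First-step conditioning: h[0] = 0; for i ≠ 0, h[i] = 1 + Σ_k P[i][k]·h[k].
  h[1] = 1 + 1/4·h[1] + 3/8·h[2]
  h[2] = 1 + 1/2·h[1] + 1/8·h[2]
Solving the 2×2 linear system over states ≠ 0 gives exactly h = [0, 8/3, 8/3] (h[0] = 0 is the target).

h = [0.0000, 2.6667, 2.6667]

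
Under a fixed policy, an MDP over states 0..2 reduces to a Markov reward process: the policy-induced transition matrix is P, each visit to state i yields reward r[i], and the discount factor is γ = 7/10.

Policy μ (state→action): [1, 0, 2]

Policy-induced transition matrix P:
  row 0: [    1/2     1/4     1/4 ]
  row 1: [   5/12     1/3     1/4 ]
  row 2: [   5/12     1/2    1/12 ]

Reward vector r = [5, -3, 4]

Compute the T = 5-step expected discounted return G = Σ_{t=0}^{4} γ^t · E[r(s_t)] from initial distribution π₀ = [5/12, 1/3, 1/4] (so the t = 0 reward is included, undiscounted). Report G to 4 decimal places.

G = 5.8264

t=0: π = [0.4167, 0.3333, 0.2500], E[r] = 2.0833, γ^t·E[r] = 2.083333, running G = 2.083333
t=1: π = [0.4514, 0.3403, 0.2083], E[r] = 2.0694, γ^t·E[r] = 1.448611, running G = 3.531944
t=2: π = [0.4543, 0.3304, 0.2153], E[r] = 2.1412, γ^t·E[r] = 1.049190, running G = 4.581134
t=3: π = [0.4545, 0.3314, 0.2141], E[r] = 2.1350, γ^t·E[r] = 0.732316, running G = 5.313450
t=4: π = [0.4545, 0.3311, 0.2143], E[r] = 2.1365, γ^t·E[r] = 0.512984, running G = 5.826434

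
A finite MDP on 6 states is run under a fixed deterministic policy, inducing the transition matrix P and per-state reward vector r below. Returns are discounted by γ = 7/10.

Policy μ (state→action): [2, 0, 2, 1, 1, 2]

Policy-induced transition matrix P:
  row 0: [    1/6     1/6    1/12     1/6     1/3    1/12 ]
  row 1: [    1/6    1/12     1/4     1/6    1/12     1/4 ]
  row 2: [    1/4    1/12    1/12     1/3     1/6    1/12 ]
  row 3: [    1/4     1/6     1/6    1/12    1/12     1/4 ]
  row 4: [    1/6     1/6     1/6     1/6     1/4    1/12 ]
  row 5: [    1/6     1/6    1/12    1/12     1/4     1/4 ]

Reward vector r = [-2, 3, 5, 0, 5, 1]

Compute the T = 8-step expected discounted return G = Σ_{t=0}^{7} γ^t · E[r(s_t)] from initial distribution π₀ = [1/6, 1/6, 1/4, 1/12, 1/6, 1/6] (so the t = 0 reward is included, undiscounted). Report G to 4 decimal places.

t=0: π = [0.1667, 0.1667, 0.2500, 0.0833, 0.1667, 0.1667], E[r] = 2.4167, γ^t·E[r] = 2.416667, running G = 2.416667
t=1: π = [0.1944, 0.1319, 0.1319, 0.1875, 0.2014, 0.1528], E[r] = 1.8264, γ^t·E[r] = 1.278472, running G = 3.695139
t=2: π = [0.1933, 0.1447, 0.1377, 0.1603, 0.2020, 0.1620], E[r] = 1.9080, γ^t·E[r] = 0.934913, running G = 4.630052
t=3: π = [0.1915, 0.1431, 0.1376, 0.1628, 0.2038, 0.1612], E[r] = 1.9147, γ^t·E[r] = 0.656755, running G = 5.286807
t=4: π = [0.1917, 0.1433, 0.1377, 0.1626, 0.2035, 0.1612], E[r] = 1.9138, γ^t·E[r] = 0.459503, running G = 5.746310
t=5: π = [0.1917, 0.1432, 0.1377, 0.1626, 0.2035, 0.1612], E[r] = 1.9137, γ^t·E[r] = 0.321640, running G = 6.067950
t=6: π = [0.1917, 0.1433, 0.1377, 0.1626, 0.2035, 0.1612], E[r] = 1.9137, γ^t·E[r] = 0.225148, running G = 6.293098
t=7: π = [0.1917, 0.1433, 0.1377, 0.1626, 0.2035, 0.1612], E[r] = 1.9137, γ^t·E[r] = 0.157604, running G = 6.450702

G = 6.4507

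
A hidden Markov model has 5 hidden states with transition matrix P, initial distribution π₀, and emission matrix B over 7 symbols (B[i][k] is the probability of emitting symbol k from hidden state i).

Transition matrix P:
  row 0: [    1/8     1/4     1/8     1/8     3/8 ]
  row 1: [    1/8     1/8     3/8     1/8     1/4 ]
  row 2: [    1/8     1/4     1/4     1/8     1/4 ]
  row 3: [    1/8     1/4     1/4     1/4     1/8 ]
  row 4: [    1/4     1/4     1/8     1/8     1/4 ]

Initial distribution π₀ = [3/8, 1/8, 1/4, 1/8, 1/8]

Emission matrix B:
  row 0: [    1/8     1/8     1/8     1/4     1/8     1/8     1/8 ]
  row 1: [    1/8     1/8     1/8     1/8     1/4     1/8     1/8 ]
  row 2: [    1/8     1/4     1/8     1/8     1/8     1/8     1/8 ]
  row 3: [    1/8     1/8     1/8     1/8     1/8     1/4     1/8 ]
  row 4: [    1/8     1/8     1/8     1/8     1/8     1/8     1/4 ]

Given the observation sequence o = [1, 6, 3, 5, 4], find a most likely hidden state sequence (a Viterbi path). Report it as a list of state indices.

path = [0, 4, 0, 4, 1]

t=0: δ = [4.688e-02, 1.562e-02, 6.250e-02, 1.562e-02, 1.562e-02]  (obs o_0=1)
t=1: δ = [9.766e-04, 1.953e-03, 1.953e-03, 9.766e-04, 4.395e-03]  ψ = [2, 2, 2, 2, 0]  (obs o_1=6)
t=2: δ = [2.747e-04, 1.373e-04, 9.155e-05, 6.866e-05, 1.373e-04]  ψ = [4, 4, 1, 4, 4]  (obs o_2=3)
t=3: δ = [4.292e-06, 8.583e-06, 6.437e-06, 8.583e-06, 1.287e-05]  ψ = [0, 0, 1, 0, 0]  (obs o_3=5)
t=4: δ = [4.023e-07, 8.047e-07, 4.023e-07, 2.682e-07, 4.023e-07]  ψ = [4, 4, 1, 3, 4]  (obs o_4=4)
backtrack: best end state = 1; path = [0, 4, 0, 4, 1]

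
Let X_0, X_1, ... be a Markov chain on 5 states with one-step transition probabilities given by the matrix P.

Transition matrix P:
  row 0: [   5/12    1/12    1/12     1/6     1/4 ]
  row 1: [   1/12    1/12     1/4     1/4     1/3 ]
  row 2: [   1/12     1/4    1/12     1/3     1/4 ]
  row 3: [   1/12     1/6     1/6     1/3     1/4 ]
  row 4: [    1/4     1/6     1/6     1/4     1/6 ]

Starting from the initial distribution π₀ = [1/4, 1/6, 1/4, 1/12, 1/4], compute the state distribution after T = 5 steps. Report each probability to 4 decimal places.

t=0: π = [0.2500, 0.1667, 0.2500, 0.0833, 0.2500]
t=1: π = [0.2083, 0.1528, 0.1389, 0.2569, 0.2431]
t=2: π = [0.1933, 0.1481, 0.1505, 0.2656, 0.2425]
t=3: π = [0.1882, 0.1508, 0.1504, 0.2686, 0.2421]
t=4: π = [0.1864, 0.1510, 0.1510, 0.2692, 0.2424]
t=5: π = [0.1859, 0.1511, 0.1511, 0.2695, 0.2424]

π = [0.1859, 0.1511, 0.1511, 0.2695, 0.2424]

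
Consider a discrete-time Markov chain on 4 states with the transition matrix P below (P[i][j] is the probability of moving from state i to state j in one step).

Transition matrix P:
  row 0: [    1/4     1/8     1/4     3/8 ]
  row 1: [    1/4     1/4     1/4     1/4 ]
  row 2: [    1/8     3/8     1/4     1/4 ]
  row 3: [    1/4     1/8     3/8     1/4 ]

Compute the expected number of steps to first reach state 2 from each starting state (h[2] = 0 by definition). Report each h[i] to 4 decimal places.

First-step conditioning: h[2] = 0; for i ≠ 2, h[i] = 1 + Σ_k P[i][k]·h[k].
  h[0] = 1 + 1/4·h[0] + 1/8·h[1] + 3/8·h[3]
  h[1] = 1 + 1/4·h[0] + 1/4·h[1] + 1/4·h[3]
  h[3] = 1 + 1/4·h[0] + 1/8·h[1] + 1/4·h[3]
Solving the 3×3 linear system over states ≠ 2 gives exactly h = [252/73, 256/73, 0, 224/73] (h[2] = 0 is the target).

h = [3.4521, 3.5068, 0.0000, 3.0685]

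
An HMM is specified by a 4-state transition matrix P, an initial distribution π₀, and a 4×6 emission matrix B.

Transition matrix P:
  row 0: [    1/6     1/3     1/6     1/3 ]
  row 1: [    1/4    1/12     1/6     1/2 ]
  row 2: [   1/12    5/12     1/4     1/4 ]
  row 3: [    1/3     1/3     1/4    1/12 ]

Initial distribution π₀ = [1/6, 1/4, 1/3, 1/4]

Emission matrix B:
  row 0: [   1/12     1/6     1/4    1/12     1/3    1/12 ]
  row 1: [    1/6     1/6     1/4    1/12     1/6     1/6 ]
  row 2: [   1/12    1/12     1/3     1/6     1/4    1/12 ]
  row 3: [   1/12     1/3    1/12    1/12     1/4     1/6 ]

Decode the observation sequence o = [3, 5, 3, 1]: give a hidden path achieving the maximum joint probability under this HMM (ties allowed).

t=0: δ = [1.389e-02, 2.083e-02, 5.556e-02, 2.083e-02]  (obs o_0=3)
t=1: δ = [5.787e-04, 3.858e-03, 1.157e-03, 2.315e-03]  ψ = [3, 2, 2, 2]  (obs o_1=5)
t=2: δ = [8.038e-05, 6.430e-05, 1.072e-04, 1.608e-04]  ψ = [1, 3, 1, 1]  (obs o_2=3)
t=3: δ = [8.931e-06, 8.931e-06, 3.349e-06, 1.072e-05]  ψ = [3, 3, 3, 1]  (obs o_3=1)
backtrack: best end state = 3; path = [2, 3, 1, 3]

path = [2, 3, 1, 3]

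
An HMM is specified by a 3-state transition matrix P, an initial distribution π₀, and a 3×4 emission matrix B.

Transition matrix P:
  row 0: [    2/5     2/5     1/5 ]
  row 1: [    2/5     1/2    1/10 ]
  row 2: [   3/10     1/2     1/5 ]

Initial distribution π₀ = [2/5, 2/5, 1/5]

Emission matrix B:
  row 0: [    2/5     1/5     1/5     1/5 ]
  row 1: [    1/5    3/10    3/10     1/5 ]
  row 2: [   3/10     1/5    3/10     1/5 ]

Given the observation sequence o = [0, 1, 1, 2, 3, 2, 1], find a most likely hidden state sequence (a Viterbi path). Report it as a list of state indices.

path = [0, 1, 1, 1, 1, 1, 1]

t=0: δ = [1.600e-01, 8.000e-02, 6.000e-02]  (obs o_0=0)
t=1: δ = [1.280e-02, 1.920e-02, 6.400e-03]  ψ = [0, 0, 0]  (obs o_1=1)
t=2: δ = [1.536e-03, 2.880e-03, 5.120e-04]  ψ = [1, 1, 0]  (obs o_2=1)
t=3: δ = [2.304e-04, 4.320e-04, 9.216e-05]  ψ = [1, 1, 0]  (obs o_3=2)
t=4: δ = [3.456e-05, 4.320e-05, 9.216e-06]  ψ = [1, 1, 0]  (obs o_4=3)
t=5: δ = [3.456e-06, 6.480e-06, 2.074e-06]  ψ = [1, 1, 0]  (obs o_5=2)
t=6: δ = [5.184e-07, 9.720e-07, 1.382e-07]  ψ = [1, 1, 0]  (obs o_6=1)
backtrack: best end state = 1; path = [0, 1, 1, 1, 1, 1, 1]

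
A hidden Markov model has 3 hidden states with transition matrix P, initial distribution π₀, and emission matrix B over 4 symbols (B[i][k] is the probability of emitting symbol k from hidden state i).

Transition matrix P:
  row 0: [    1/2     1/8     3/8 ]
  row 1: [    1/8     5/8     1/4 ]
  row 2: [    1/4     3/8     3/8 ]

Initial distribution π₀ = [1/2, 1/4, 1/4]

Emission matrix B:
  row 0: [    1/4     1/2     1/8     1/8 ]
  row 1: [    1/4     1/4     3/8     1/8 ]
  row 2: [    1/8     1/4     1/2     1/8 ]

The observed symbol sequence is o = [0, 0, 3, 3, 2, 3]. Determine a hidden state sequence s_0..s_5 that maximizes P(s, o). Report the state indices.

t=0: δ = [1.250e-01, 6.250e-02, 3.125e-02]  (obs o_0=0)
t=1: δ = [1.562e-02, 9.766e-03, 5.859e-03]  ψ = [0, 1, 0]  (obs o_1=0)
t=2: δ = [9.766e-04, 7.629e-04, 7.324e-04]  ψ = [0, 1, 0]  (obs o_2=3)
t=3: δ = [6.104e-05, 5.960e-05, 4.578e-05]  ψ = [0, 1, 0]  (obs o_3=3)
t=4: δ = [3.815e-06, 1.397e-05, 1.144e-05]  ψ = [0, 1, 0]  (obs o_4=2)
t=5: δ = [3.576e-07, 1.091e-06, 5.364e-07]  ψ = [2, 1, 2]  (obs o_5=3)
backtrack: best end state = 1; path = [1, 1, 1, 1, 1, 1]

path = [1, 1, 1, 1, 1, 1]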